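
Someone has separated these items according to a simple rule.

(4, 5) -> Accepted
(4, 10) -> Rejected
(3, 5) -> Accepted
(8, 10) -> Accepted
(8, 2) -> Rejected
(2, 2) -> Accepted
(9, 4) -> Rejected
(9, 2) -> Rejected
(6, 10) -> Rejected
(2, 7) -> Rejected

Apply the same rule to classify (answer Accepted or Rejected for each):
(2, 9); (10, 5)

Rejected, Rejected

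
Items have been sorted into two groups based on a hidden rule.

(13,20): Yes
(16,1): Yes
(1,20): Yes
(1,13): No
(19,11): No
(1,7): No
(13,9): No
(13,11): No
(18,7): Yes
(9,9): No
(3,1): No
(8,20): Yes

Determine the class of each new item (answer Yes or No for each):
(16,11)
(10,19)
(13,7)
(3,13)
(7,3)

Yes, Yes, No, No, No

Looking at the examples, the only property every 'Yes' case has and every 'No' case lacks is: product is even.
(16,11): Yes (16·11 = 176).
(10,19): Yes (10·19 = 190).
(13,7): No (13·7 = 91).
(3,13): No (3·13 = 39).
(7,3): No (7·3 = 21).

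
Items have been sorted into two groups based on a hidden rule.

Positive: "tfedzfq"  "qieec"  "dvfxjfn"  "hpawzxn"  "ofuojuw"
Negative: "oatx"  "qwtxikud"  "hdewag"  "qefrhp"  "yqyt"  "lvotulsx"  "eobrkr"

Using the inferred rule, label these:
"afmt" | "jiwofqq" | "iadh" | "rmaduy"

The pattern is that an item is 'Positive' exactly when: odd length.
Negative: "afmt", since length 4.
Positive: "jiwofqq", since length 7.
Negative: "iadh", since length 4.
Negative: "rmaduy", since length 6.

Negative, Positive, Negative, Negative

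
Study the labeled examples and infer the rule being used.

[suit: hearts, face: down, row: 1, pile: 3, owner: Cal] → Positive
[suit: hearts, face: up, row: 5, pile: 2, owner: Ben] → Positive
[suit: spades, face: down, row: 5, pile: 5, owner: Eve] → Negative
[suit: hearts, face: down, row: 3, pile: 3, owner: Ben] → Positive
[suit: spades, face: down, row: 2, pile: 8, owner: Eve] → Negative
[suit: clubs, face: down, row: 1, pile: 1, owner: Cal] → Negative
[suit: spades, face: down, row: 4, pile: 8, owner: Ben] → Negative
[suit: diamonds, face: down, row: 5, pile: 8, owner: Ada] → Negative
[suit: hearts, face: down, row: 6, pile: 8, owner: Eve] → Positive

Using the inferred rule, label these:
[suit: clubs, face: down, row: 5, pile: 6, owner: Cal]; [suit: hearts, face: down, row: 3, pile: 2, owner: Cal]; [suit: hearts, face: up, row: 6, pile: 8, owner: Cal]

Negative, Positive, Positive

The pattern is that an item is 'Positive' exactly when: suit is hearts.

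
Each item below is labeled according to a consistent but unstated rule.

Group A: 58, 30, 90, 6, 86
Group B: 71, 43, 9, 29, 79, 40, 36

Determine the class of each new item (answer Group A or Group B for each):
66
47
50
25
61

Group A, Group B, Group A, Group B, Group B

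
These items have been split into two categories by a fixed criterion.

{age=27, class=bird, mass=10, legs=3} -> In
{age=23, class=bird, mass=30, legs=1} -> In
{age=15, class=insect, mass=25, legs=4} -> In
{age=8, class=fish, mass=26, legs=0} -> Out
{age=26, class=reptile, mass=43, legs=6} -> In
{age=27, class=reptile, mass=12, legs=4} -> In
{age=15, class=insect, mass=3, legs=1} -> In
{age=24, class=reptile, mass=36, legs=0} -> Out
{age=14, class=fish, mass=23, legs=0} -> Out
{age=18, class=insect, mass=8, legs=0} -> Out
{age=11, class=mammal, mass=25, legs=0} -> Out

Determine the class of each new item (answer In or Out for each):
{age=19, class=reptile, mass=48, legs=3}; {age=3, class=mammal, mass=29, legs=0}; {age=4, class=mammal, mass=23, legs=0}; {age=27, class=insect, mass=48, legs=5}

A rule that fits every label: legs ≥ 1 — true of each 'In' example, false of each 'Out' one.
{age=19, class=reptile, mass=48, legs=3} — legs = 3, hence In.
{age=3, class=mammal, mass=29, legs=0} — legs = 0, hence Out.
{age=4, class=mammal, mass=23, legs=0} — legs = 0, hence Out.
{age=27, class=insect, mass=48, legs=5} — legs = 5, hence In.

In, Out, Out, In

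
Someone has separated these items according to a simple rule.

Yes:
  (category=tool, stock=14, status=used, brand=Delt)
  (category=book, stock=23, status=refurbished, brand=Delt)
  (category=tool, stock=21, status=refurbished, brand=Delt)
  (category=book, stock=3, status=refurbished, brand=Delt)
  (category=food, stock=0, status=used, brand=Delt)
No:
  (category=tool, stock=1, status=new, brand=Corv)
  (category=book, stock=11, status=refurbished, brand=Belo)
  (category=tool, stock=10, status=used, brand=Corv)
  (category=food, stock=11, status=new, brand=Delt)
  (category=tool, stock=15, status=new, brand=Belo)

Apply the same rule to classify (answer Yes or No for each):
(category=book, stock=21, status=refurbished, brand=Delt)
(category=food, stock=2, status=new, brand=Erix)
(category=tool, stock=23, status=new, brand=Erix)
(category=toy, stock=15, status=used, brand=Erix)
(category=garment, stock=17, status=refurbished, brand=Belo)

The pattern is that an item is 'Yes' exactly when: brand is Delt AND stock ≠ 11.
(category=book, stock=21, status=refurbished, brand=Delt): Yes (brand is Delt, stock = 21). (category=food, stock=2, status=new, brand=Erix): No (brand is Erix, stock = 2). (category=tool, stock=23, status=new, brand=Erix): No (brand is Erix, stock = 23). (category=toy, stock=15, status=used, brand=Erix): No (brand is Erix, stock = 15). (category=garment, stock=17, status=refurbished, brand=Belo): No (brand is Belo, stock = 17).

Yes, No, No, No, No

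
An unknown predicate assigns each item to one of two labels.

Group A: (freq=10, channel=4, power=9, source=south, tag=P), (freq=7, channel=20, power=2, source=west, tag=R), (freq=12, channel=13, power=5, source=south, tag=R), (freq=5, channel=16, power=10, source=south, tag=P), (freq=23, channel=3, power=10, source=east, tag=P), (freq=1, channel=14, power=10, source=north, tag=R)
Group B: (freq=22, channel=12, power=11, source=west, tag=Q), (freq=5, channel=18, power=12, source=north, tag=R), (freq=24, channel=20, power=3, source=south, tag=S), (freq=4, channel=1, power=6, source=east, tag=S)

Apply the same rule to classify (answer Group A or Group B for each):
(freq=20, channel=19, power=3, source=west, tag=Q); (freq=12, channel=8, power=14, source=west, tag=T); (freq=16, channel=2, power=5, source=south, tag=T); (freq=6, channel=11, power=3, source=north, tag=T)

Group A, Group B, Group A, Group A

The rule appears to be: tag is not S AND power ≤ 10.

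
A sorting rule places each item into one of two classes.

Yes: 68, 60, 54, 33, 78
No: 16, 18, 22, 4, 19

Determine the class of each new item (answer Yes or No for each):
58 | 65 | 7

Yes, Yes, No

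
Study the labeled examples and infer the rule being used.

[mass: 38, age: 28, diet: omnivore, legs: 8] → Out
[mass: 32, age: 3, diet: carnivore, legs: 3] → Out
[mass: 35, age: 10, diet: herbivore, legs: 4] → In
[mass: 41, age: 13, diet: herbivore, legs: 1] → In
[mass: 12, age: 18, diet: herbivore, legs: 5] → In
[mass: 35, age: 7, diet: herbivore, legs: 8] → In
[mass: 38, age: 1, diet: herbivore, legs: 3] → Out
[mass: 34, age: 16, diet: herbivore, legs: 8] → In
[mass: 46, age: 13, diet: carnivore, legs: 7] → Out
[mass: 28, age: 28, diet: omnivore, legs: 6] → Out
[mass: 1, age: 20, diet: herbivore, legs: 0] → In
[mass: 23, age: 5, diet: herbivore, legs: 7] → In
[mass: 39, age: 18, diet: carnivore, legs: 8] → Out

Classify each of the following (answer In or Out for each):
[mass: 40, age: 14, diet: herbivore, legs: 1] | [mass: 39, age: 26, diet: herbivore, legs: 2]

Every 'In' example satisfies: diet is herbivore AND age ≥ 3. None of the 'Out' examples do.
[mass: 40, age: 14, diet: herbivore, legs: 1]: In (diet is herbivore, age = 14). [mass: 39, age: 26, diet: herbivore, legs: 2]: In (diet is herbivore, age = 26).

In, In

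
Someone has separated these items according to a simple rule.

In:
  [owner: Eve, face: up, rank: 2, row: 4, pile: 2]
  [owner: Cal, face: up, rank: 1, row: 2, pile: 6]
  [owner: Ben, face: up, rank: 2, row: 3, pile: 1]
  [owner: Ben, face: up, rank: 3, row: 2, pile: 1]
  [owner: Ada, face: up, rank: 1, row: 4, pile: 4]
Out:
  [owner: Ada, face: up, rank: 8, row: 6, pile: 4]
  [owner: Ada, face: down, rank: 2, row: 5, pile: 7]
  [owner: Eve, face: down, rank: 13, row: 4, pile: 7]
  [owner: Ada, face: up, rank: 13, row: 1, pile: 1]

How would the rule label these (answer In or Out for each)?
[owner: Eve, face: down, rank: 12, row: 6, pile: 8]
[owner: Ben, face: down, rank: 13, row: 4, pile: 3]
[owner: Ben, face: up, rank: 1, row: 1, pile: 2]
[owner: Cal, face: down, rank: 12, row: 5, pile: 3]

Out, Out, In, Out

Rule: face is up AND rank ≤ 3. This holds for each 'In' example and fails for each 'Out' one.
Out: [owner: Eve, face: down, rank: 12, row: 6, pile: 8], since face is down, rank = 12. Out: [owner: Ben, face: down, rank: 13, row: 4, pile: 3], since face is down, rank = 13. In: [owner: Ben, face: up, rank: 1, row: 1, pile: 2], since face is up, rank = 1. Out: [owner: Cal, face: down, rank: 12, row: 5, pile: 3], since face is down, rank = 12.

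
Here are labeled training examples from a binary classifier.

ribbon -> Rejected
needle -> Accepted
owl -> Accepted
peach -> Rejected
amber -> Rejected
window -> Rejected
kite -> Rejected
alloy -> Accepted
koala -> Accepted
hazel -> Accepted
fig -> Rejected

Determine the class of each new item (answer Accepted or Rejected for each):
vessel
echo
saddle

Accepted, Rejected, Accepted

'Accepted' ⟺ contains 'l'.
vessel — has 'l', hence Accepted.
echo — no 'l', hence Rejected.
saddle — has 'l', hence Accepted.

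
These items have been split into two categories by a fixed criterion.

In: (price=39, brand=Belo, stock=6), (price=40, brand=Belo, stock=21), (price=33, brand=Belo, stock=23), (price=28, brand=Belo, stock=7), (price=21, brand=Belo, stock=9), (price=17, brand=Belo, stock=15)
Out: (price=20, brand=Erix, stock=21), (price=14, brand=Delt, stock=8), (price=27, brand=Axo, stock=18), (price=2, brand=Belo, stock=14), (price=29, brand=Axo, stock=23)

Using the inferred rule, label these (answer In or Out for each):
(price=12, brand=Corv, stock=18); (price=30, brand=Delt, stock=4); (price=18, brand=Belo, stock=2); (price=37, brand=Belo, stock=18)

Out, Out, In, In

One predicate separates the groups cleanly: brand is Belo AND price ≥ 14.
Out: (price=12, brand=Corv, stock=18), since brand is Corv, price = 12.
Out: (price=30, brand=Delt, stock=4), since brand is Delt, price = 30.
In: (price=18, brand=Belo, stock=2), since brand is Belo, price = 18.
In: (price=37, brand=Belo, stock=18), since brand is Belo, price = 37.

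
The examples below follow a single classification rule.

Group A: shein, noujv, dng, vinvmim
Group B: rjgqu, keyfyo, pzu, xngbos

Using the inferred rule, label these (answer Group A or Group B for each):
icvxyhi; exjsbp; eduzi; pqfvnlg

Group B, Group B, Group B, Group A

The classifier is using: odd length AND contains 'n'.
Group B: icvxyhi, since length 7, no 'n'. Group B: exjsbp, since length 6, no 'n'. Group B: eduzi, since length 5, no 'n'. Group A: pqfvnlg, since length 7, has 'n'.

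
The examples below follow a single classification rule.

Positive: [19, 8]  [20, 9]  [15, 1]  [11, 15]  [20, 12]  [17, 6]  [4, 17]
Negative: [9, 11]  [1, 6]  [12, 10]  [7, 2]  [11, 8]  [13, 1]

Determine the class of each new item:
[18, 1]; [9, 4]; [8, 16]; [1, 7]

Positive, Negative, Positive, Negative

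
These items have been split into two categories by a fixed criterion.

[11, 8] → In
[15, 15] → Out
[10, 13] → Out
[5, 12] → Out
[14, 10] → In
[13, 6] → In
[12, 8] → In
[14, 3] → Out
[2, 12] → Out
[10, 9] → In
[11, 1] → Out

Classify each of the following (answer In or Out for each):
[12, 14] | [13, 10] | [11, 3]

Out, In, Out

The simplest hypothesis consistent with all the labels is: first > second AND sum ≥ 19.
[12, 14] — 12 < 14, 12+14 = 26, hence Out. [13, 10] — 13 > 10, 13+10 = 23, hence In. [11, 3] — 11 > 3, 11+3 = 14, hence Out.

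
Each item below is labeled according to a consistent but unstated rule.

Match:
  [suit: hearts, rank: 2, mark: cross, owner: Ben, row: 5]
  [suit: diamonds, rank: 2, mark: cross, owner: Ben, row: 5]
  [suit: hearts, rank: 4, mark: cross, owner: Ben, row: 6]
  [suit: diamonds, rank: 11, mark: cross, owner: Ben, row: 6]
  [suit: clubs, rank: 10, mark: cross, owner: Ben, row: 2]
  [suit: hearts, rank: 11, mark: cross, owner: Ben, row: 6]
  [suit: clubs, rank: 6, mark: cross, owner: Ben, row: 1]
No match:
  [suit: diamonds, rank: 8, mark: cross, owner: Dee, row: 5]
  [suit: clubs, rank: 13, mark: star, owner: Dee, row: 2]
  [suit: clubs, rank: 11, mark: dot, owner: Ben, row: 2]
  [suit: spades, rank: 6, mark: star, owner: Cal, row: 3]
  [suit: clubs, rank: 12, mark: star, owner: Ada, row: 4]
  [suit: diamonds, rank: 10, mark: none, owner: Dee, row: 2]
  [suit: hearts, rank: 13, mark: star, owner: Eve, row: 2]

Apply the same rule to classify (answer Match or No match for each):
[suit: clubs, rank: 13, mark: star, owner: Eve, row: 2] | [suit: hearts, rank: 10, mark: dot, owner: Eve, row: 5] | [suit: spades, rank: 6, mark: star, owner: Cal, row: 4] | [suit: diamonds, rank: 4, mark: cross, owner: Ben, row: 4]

No match, No match, No match, Match

All 'Match' examples share one property — mark is cross AND owner is Ben — and every 'No match' example lacks it.
[suit: clubs, rank: 13, mark: star, owner: Eve, row: 2]: mark is star, owner is Eve — does not fit, so No match. [suit: hearts, rank: 10, mark: dot, owner: Eve, row: 5]: mark is dot, owner is Eve — does not fit, so No match. [suit: spades, rank: 6, mark: star, owner: Cal, row: 4]: mark is star, owner is Cal — does not fit, so No match. [suit: diamonds, rank: 4, mark: cross, owner: Ben, row: 4]: mark is cross, owner is Ben — checks out, so Match.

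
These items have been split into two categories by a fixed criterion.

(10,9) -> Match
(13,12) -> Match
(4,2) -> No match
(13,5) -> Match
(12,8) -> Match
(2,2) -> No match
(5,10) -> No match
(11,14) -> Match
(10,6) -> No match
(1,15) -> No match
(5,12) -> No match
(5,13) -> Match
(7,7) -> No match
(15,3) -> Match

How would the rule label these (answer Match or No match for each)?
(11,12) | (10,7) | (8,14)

A rule that fits every label: sum ≥ 18 — true of each 'Match' example, false of each 'No match' one.
(11,12) → 11+12 = 23 → Match. (10,7) → 10+7 = 17 → No match. (8,14) → 8+14 = 22 → Match.

Match, No match, Match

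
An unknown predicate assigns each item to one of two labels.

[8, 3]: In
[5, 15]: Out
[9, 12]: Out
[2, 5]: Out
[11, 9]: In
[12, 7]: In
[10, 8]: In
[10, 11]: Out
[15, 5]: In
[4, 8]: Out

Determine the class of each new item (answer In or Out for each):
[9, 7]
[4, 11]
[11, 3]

In, Out, In

One predicate separates the groups cleanly: first > second.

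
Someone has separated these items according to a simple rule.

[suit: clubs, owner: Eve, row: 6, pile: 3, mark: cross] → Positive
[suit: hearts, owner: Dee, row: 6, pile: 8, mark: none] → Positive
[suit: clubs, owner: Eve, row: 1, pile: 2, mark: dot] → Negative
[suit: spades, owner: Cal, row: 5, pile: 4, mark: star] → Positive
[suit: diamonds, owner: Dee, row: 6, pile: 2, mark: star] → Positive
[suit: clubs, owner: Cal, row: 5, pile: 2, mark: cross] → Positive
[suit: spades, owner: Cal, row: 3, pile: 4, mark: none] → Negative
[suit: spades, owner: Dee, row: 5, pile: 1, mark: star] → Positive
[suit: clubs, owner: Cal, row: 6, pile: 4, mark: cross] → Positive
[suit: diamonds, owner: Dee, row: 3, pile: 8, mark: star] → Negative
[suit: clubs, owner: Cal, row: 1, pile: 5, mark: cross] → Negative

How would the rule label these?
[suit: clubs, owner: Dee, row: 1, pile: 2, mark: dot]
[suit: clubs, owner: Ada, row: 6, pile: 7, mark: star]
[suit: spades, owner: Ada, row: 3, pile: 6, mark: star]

Negative, Positive, Negative

A rule that fits every label: row ≥ 5 — true of each 'Positive' example, false of each 'Negative' one.
Negative: [suit: clubs, owner: Dee, row: 1, pile: 2, mark: dot], since row = 1. Positive: [suit: clubs, owner: Ada, row: 6, pile: 7, mark: star], since row = 6. Negative: [suit: spades, owner: Ada, row: 3, pile: 6, mark: star], since row = 3.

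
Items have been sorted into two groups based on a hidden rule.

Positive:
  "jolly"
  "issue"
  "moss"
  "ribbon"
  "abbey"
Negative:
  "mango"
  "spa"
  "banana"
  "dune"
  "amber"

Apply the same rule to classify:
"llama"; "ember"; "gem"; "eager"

Positive, Negative, Negative, Negative

Rule: has a double letter. This holds for each 'Positive' example and fails for each 'Negative' one.
"llama" — 'll' doubled, hence Positive. "ember" — no doubled letter, hence Negative. "gem" — no doubled letter, hence Negative. "eager" — no doubled letter, hence Negative.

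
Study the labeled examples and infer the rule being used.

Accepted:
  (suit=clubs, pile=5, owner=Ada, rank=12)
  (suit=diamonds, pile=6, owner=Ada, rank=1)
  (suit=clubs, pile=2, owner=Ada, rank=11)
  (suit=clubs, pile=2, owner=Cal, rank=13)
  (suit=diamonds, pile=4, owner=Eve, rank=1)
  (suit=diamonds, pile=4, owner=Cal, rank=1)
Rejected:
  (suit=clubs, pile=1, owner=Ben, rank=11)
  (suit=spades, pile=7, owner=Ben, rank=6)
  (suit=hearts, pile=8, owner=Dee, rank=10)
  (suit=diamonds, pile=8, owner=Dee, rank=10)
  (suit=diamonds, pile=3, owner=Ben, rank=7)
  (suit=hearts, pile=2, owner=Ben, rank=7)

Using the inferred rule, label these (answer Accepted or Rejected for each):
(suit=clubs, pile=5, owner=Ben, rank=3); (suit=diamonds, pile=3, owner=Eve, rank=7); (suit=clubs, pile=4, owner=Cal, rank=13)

Rejected, Accepted, Accepted

The common property of the 'Accepted' items is: owner is not Ben AND pile ≤ 6. No 'Rejected' item has it.
(suit=clubs, pile=5, owner=Ben, rank=3): Rejected (owner is Ben, pile = 5). (suit=diamonds, pile=3, owner=Eve, rank=7): Accepted (owner is Eve, pile = 3). (suit=clubs, pile=4, owner=Cal, rank=13): Accepted (owner is Cal, pile = 4).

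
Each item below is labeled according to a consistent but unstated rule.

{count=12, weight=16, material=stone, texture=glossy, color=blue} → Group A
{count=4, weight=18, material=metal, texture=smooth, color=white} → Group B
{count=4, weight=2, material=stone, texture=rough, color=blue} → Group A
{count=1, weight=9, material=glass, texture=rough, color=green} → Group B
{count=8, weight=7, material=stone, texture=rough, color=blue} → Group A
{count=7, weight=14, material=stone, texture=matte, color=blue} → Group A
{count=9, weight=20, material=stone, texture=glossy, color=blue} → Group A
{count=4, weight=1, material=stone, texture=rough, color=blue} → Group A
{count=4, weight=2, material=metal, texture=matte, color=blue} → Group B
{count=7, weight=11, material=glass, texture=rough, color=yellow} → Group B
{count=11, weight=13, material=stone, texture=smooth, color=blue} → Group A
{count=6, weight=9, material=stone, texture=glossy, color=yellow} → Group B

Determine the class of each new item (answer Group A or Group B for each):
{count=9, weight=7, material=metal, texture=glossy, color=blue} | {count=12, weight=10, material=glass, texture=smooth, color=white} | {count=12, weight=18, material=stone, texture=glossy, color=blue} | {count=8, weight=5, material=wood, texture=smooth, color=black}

Group B, Group B, Group A, Group B

The common property of the 'Group A' items is: color is blue AND material is stone. No 'Group B' item has it.
Group B: {count=9, weight=7, material=metal, texture=glossy, color=blue}, since color is blue, material is metal.
Group B: {count=12, weight=10, material=glass, texture=smooth, color=white}, since color is white, material is glass.
Group A: {count=12, weight=18, material=stone, texture=glossy, color=blue}, since color is blue, material is stone.
Group B: {count=8, weight=5, material=wood, texture=smooth, color=black}, since color is black, material is wood.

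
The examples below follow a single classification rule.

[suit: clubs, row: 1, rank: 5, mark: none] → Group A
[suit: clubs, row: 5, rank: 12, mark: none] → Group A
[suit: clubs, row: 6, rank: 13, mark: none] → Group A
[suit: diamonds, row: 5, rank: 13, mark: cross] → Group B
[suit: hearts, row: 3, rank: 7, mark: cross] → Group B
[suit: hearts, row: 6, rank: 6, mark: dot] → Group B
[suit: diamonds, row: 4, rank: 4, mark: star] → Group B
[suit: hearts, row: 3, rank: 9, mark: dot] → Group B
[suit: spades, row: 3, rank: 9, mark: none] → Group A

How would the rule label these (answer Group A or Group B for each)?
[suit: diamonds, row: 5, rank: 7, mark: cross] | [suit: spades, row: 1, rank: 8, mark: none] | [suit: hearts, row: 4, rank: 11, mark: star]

Checking candidate rules against both groups, what survives is: mark is none.

Group B, Group A, Group B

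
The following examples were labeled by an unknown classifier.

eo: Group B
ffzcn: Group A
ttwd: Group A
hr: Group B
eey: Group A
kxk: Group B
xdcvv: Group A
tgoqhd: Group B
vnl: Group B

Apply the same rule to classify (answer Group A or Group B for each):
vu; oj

Group B, Group B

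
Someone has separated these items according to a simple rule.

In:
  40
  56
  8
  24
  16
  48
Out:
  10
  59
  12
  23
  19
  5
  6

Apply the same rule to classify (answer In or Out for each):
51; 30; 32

Out, Out, In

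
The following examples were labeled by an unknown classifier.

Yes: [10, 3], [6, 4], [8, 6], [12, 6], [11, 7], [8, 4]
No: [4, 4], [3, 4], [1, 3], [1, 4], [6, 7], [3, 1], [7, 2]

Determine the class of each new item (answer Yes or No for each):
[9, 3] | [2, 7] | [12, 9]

The pattern is that an item is 'Yes' exactly when: first > second AND sum ≥ 10.
[9, 3]: Yes (9 > 3, 9+3 = 12). [2, 7]: No (2 < 7, 2+7 = 9). [12, 9]: Yes (12 > 9, 12+9 = 21).

Yes, No, Yes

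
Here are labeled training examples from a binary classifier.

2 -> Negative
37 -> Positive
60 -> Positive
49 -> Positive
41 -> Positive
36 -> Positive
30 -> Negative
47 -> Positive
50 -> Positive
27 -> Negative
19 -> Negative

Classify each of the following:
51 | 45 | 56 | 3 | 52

All 'Positive' examples share one property — at least 36 — and every 'Negative' example lacks it.
Positive: 51, since 51 ≥ 36. Positive: 45, since 45 ≥ 36. Positive: 56, since 56 ≥ 36. Negative: 3, since 3 < 36. Positive: 52, since 52 ≥ 36.

Positive, Positive, Positive, Negative, Positive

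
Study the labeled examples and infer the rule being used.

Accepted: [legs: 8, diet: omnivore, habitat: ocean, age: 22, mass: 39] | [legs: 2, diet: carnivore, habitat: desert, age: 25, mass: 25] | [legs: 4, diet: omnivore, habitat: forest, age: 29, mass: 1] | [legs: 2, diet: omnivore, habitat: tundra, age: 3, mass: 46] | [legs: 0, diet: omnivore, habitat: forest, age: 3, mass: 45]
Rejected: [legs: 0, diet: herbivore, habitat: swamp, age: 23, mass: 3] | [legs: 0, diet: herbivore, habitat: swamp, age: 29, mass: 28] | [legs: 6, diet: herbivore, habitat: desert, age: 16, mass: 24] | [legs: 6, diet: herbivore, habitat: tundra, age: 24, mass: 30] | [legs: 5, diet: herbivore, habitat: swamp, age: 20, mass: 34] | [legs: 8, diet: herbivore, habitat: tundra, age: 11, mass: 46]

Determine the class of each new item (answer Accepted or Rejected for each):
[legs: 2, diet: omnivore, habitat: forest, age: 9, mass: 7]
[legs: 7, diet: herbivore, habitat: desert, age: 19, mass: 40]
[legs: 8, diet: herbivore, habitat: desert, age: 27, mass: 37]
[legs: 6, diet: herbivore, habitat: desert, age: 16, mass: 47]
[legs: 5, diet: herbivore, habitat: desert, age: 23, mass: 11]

Accepted, Rejected, Rejected, Rejected, Rejected

The common property of the 'Accepted' items is: diet is not herbivore. No 'Rejected' item has it.
[legs: 2, diet: omnivore, habitat: forest, age: 9, mass: 7] — diet is omnivore, hence Accepted. [legs: 7, diet: herbivore, habitat: desert, age: 19, mass: 40] — diet is herbivore, hence Rejected. [legs: 8, diet: herbivore, habitat: desert, age: 27, mass: 37] — diet is herbivore, hence Rejected. [legs: 6, diet: herbivore, habitat: desert, age: 16, mass: 47] — diet is herbivore, hence Rejected. [legs: 5, diet: herbivore, habitat: desert, age: 23, mass: 11] — diet is herbivore, hence Rejected.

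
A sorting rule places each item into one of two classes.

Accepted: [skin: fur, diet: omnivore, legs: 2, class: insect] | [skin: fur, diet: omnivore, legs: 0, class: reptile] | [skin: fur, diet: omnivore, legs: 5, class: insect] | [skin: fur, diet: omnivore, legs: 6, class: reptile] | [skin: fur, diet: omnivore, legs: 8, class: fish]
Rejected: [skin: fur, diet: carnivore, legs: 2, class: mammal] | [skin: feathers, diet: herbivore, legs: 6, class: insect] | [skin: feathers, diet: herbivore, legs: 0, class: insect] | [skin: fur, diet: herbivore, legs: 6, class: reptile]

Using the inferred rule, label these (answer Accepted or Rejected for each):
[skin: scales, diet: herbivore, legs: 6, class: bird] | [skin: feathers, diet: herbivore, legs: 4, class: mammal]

Comparing the two groups points to one rule — diet is omnivore.

Rejected, Rejected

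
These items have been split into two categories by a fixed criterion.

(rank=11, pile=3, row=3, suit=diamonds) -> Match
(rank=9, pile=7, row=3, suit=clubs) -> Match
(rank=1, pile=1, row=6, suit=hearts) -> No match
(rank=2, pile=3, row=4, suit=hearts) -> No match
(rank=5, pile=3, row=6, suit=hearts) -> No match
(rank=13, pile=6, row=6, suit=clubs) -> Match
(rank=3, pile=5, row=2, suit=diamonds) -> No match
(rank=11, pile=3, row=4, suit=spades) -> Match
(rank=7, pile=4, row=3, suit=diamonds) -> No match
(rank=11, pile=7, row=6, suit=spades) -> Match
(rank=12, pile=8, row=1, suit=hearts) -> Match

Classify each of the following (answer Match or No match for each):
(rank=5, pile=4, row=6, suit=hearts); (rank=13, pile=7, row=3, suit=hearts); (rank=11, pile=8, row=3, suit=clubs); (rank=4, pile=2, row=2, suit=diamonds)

Rule: rank ≥ 9. This holds for each 'Match' example and fails for each 'No match' one.
(rank=5, pile=4, row=6, suit=hearts) → rank = 5 → No match.
(rank=13, pile=7, row=3, suit=hearts) → rank = 13 → Match.
(rank=11, pile=8, row=3, suit=clubs) → rank = 11 → Match.
(rank=4, pile=2, row=2, suit=diamonds) → rank = 4 → No match.

No match, Match, Match, No match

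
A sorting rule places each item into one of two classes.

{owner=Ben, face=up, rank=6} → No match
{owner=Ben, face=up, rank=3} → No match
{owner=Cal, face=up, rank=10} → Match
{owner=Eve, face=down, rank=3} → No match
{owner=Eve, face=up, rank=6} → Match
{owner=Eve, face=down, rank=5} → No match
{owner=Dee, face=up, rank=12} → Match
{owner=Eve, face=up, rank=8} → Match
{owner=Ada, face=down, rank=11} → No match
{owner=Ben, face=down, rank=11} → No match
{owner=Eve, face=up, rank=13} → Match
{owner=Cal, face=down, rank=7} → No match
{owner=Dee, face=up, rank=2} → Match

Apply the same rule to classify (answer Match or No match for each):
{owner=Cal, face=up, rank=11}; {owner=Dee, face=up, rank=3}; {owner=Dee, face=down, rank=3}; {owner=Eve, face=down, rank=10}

Match, Match, No match, No match

Rule: face is up AND owner is not Ben. This holds for each 'Match' example and fails for each 'No match' one.
{owner=Cal, face=up, rank=11}: face is up, owner is Cal — satisfies this, so Match.
{owner=Dee, face=up, rank=3}: face is up, owner is Dee — satisfies this, so Match.
{owner=Dee, face=down, rank=3}: face is down, owner is Dee — lacks this property, so No match.
{owner=Eve, face=down, rank=10}: face is down, owner is Eve — lacks this property, so No match.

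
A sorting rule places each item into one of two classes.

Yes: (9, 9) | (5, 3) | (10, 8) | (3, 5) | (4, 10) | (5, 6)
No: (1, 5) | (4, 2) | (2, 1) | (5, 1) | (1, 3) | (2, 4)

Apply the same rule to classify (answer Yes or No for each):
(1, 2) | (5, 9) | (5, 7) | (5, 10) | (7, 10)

No, Yes, Yes, Yes, Yes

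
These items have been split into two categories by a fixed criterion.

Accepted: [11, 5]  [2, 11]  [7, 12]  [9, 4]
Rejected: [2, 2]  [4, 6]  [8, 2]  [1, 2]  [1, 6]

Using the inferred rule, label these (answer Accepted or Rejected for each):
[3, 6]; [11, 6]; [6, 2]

Rejected, Accepted, Rejected

The pattern is that an item is 'Accepted' exactly when: sum ≥ 13.
[3, 6]: Rejected (3+6 = 9). [11, 6]: Accepted (11+6 = 17). [6, 2]: Rejected (6+2 = 8).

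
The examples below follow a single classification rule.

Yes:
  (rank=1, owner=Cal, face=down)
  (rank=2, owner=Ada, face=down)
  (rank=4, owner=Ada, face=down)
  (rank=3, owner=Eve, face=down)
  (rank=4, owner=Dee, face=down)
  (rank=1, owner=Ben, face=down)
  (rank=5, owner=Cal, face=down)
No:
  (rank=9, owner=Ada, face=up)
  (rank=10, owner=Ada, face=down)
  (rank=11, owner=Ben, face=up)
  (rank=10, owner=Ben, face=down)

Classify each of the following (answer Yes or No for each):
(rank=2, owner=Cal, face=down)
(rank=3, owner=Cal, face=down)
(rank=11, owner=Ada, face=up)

Yes, Yes, No

The classifier is using: rank ≤ 5.
(rank=2, owner=Cal, face=down): rank = 2 — qualifies, so Yes.
(rank=3, owner=Cal, face=down): rank = 3 — qualifies, so Yes.
(rank=11, owner=Ada, face=up): rank = 11 — lacks this property, so No.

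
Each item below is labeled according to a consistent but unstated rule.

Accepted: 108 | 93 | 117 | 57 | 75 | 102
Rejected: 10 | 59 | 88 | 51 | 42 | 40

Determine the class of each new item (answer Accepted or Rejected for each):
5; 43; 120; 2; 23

Rejected, Rejected, Accepted, Rejected, Rejected

The common property of the 'Accepted' items is: multiple of 3 AND at least 57. No 'Rejected' item has it.
5 — 5 = 3·1 + 2, 5 < 57, hence Rejected. 43 — 43 = 3·14 + 1, 43 < 57, hence Rejected. 120 — 120 = 3·40, 120 ≥ 57, hence Accepted. 2 — 2 = 3·0 + 2, 2 < 57, hence Rejected. 23 — 23 = 3·7 + 2, 23 < 57, hence Rejected.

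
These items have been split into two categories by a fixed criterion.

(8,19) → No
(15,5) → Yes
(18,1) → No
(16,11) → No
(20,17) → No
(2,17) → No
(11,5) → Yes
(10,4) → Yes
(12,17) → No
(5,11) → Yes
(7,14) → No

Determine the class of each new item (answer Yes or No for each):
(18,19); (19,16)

No, No

The classifier is using: sum is even.
(18,19) — 18+19 = 37, hence No. (19,16) — 19+16 = 35, hence No.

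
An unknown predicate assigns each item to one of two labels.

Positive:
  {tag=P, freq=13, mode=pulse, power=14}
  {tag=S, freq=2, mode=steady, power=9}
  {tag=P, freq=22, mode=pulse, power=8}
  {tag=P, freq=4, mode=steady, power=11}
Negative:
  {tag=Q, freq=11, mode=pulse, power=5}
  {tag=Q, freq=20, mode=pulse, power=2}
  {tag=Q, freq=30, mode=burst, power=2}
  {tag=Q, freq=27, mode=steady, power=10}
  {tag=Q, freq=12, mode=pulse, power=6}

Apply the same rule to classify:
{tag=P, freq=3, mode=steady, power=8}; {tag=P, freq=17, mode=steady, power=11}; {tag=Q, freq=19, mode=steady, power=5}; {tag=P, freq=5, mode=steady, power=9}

The pattern is that an item is 'Positive' exactly when: tag is not Q.
{tag=P, freq=3, mode=steady, power=8} → tag is P → Positive.
{tag=P, freq=17, mode=steady, power=11} → tag is P → Positive.
{tag=Q, freq=19, mode=steady, power=5} → tag is Q → Negative.
{tag=P, freq=5, mode=steady, power=9} → tag is P → Positive.

Positive, Positive, Negative, Positive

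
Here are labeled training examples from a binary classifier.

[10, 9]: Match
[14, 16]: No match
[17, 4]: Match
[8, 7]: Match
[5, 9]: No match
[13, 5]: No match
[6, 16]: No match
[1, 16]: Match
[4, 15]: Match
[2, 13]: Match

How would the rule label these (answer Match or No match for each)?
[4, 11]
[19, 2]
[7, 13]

Match, Match, No match

One predicate separates the groups cleanly: sum is odd.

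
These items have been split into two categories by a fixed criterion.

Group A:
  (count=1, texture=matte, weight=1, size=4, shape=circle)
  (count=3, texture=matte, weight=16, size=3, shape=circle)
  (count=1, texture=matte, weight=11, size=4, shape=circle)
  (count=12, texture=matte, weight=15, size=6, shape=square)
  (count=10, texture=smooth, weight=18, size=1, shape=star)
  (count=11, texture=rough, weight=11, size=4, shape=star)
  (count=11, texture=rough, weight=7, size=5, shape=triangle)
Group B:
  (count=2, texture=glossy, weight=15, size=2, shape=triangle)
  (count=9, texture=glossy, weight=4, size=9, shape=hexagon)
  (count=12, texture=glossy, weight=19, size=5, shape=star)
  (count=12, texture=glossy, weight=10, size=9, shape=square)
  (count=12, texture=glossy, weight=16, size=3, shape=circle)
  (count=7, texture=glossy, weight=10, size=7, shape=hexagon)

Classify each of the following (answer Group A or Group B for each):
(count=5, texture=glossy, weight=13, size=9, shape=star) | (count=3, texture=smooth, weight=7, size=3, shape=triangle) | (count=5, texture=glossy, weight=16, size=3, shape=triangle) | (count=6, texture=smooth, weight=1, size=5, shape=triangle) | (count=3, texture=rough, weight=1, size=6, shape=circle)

Group B, Group A, Group B, Group A, Group A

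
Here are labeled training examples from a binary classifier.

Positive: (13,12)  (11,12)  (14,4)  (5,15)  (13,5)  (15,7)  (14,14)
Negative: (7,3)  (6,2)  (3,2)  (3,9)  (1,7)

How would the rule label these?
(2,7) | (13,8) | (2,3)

The simplest hypothesis consistent with all the labels is: sum ≥ 18.
Negative: (2,7), since 2+7 = 9. Positive: (13,8), since 13+8 = 21. Negative: (2,3), since 2+3 = 5.

Negative, Positive, Negative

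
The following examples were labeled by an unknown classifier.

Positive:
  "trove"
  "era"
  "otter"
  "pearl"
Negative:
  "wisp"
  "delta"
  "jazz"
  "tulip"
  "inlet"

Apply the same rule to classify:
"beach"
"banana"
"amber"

Checking candidate rules against both groups, what survives is: contains 'r'.

Negative, Negative, Positive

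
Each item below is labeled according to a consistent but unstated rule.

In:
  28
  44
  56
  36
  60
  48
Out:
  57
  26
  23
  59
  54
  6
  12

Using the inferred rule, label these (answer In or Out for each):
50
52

All 'In' examples share one property — multiple of 4 AND at least 23 — and every 'Out' example lacks it.
50: Out (50 = 4·12 + 2, 50 ≥ 23).
52: In (52 = 4·13, 52 ≥ 23).

Out, In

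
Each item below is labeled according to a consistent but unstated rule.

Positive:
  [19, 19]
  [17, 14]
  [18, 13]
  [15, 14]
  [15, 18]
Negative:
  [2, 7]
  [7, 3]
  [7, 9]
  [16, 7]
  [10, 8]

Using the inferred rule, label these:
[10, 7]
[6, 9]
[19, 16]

Negative, Negative, Positive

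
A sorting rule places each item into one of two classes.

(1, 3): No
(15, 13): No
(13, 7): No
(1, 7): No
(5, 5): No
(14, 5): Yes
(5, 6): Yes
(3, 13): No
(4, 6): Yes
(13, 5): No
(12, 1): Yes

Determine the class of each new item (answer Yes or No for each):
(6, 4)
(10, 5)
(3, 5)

Yes, Yes, No

The pattern is that an item is 'Yes' exactly when: product is even.
(6, 4) — 6·4 = 24, hence Yes. (10, 5) — 10·5 = 50, hence Yes. (3, 5) — 3·5 = 15, hence No.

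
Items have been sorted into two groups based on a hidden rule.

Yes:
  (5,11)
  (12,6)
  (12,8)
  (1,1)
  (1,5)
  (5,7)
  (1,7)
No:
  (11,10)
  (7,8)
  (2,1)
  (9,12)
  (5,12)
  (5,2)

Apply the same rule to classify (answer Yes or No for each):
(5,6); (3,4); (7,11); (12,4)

Checking candidate rules against both groups, what survives is: sum is even.

No, No, Yes, Yes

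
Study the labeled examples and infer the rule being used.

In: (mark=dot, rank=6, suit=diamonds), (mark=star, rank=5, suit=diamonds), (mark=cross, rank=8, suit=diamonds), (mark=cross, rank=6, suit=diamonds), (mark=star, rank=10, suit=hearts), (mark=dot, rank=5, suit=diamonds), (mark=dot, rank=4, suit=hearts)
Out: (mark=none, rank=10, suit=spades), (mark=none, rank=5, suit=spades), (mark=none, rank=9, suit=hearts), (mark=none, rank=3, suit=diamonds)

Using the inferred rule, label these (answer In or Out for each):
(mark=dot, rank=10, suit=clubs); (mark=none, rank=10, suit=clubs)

In, Out

The simplest hypothesis consistent with all the labels is: mark is not none.
(mark=dot, rank=10, suit=clubs): mark is dot, checks out → In.
(mark=none, rank=10, suit=clubs): mark is none, does not pass → Out.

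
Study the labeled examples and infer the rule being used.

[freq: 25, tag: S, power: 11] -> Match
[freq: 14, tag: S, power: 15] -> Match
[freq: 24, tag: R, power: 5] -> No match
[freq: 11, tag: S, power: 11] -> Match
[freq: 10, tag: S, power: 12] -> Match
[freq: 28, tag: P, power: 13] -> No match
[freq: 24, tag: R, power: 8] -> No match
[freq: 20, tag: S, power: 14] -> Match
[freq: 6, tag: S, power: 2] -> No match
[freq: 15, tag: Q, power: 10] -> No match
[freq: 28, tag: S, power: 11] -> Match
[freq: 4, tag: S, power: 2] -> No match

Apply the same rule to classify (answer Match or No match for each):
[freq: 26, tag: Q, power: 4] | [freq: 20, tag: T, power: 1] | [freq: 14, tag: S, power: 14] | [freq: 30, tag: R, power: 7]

The rule appears to be: tag is S AND freq ≥ 10.
No match: [freq: 26, tag: Q, power: 4], since tag is Q, freq = 26. No match: [freq: 20, tag: T, power: 1], since tag is T, freq = 20. Match: [freq: 14, tag: S, power: 14], since tag is S, freq = 14. No match: [freq: 30, tag: R, power: 7], since tag is R, freq = 30.

No match, No match, Match, No match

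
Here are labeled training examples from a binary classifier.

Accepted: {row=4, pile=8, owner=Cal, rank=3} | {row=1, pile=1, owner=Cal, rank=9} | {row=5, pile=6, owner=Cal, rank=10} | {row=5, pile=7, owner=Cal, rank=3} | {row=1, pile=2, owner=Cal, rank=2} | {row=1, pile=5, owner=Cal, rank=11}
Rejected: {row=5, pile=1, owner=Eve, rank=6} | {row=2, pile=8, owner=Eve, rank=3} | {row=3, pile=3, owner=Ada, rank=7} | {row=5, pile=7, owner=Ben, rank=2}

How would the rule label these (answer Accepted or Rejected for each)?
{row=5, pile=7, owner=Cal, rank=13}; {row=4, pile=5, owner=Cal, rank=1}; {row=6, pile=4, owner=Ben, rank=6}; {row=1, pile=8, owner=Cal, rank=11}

'Accepted' ⟺ owner is Cal.
{row=5, pile=7, owner=Cal, rank=13}: owner is Cal — satisfies this, so Accepted. {row=4, pile=5, owner=Cal, rank=1}: owner is Cal — satisfies this, so Accepted. {row=6, pile=4, owner=Ben, rank=6}: owner is Ben — fails the rule, so Rejected. {row=1, pile=8, owner=Cal, rank=11}: owner is Cal — satisfies this, so Accepted.

Accepted, Accepted, Rejected, Accepted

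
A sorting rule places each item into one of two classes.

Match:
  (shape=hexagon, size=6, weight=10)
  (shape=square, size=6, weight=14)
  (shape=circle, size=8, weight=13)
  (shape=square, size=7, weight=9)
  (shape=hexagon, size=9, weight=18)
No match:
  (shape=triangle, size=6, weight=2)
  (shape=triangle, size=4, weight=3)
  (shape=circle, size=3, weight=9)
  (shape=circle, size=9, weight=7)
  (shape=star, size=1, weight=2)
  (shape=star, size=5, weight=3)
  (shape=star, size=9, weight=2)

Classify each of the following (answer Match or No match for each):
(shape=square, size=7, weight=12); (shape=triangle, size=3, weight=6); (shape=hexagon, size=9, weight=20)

The simplest hypothesis consistent with all the labels is: size ≥ 4 AND weight ≥ 9.
(shape=square, size=7, weight=12): size = 7, weight = 12 — qualifies, so Match.
(shape=triangle, size=3, weight=6): size = 3, weight = 6 — does not fit, so No match.
(shape=hexagon, size=9, weight=20): size = 9, weight = 20 — qualifies, so Match.

Match, No match, Match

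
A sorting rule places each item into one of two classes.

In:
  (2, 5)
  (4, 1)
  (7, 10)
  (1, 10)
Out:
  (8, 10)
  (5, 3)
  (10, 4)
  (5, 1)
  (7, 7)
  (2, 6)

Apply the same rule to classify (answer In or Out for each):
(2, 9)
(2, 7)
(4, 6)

In, In, Out

Comparing the two groups points to one rule — sum is odd.
(2, 9) → 2+9 = 11 → In. (2, 7) → 2+7 = 9 → In. (4, 6) → 4+6 = 10 → Out.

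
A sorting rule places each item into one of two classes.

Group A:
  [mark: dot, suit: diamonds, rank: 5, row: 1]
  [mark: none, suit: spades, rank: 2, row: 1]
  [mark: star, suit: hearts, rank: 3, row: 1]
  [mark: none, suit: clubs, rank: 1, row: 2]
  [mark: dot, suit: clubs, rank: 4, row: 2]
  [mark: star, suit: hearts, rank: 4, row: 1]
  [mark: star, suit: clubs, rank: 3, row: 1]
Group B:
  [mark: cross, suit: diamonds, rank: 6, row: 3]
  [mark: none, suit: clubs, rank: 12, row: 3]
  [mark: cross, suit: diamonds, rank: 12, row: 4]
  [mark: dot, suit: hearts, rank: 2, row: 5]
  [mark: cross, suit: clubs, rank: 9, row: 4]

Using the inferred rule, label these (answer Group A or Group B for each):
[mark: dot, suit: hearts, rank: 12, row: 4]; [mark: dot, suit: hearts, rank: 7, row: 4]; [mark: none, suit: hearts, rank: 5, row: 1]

Group B, Group B, Group A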